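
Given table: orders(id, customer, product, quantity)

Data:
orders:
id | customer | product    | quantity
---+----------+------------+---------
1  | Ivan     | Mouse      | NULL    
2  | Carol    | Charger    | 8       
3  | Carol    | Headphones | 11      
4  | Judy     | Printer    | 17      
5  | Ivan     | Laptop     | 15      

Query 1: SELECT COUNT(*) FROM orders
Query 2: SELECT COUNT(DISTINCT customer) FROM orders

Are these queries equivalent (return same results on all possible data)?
No, not equivalent

Query 1 returns: [(5,)]
Query 2 returns: [(3,)]

Reason: COUNT(*) counts rows, COUNT(DISTINCT customer) counts unique customers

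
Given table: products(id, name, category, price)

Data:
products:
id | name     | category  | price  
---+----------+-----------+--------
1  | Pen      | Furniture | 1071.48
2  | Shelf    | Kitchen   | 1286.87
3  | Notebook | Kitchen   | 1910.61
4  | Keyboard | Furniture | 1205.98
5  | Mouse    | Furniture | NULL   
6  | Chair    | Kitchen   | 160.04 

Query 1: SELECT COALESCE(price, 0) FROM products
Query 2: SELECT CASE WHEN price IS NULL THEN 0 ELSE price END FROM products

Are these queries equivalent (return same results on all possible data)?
Yes, equivalent

Both queries return: [(0,), (160.04,), (1071.48,), (1205.98,), (1286.87,), (1910.61,)]

Reason: COALESCE vs CASE for NULL handling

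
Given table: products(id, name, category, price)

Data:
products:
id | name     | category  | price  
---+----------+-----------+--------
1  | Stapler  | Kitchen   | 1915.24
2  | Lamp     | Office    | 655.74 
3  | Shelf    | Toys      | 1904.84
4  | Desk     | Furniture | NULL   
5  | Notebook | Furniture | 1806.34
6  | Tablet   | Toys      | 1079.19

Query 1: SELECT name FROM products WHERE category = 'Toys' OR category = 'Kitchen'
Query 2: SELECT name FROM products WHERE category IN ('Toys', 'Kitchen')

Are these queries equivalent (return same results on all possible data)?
Yes, equivalent

Both queries return: [('Shelf',), ('Stapler',), ('Tablet',)]

Reason: OR vs IN are equivalent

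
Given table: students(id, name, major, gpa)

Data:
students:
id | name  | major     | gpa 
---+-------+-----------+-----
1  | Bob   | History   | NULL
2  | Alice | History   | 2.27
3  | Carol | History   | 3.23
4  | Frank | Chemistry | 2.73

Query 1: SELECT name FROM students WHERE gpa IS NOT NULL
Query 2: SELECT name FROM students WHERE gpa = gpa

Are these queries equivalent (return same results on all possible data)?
Yes, equivalent

Both queries return: [('Alice',), ('Carol',), ('Frank',)]

Reason: IS NOT NULL vs self-equality (both exclude NULLs)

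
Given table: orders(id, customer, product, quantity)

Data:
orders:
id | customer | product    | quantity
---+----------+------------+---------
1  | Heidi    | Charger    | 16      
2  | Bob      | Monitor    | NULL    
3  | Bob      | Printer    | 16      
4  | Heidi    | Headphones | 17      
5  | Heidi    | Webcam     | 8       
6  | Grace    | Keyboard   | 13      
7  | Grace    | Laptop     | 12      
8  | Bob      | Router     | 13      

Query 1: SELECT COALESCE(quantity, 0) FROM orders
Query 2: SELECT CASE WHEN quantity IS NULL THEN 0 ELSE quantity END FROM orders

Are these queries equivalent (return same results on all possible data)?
Yes, equivalent

Both queries return: [(0,), (8,), (12,), (13,), (13,), (16,), (16,), (17,)]

Reason: COALESCE vs CASE for NULL handling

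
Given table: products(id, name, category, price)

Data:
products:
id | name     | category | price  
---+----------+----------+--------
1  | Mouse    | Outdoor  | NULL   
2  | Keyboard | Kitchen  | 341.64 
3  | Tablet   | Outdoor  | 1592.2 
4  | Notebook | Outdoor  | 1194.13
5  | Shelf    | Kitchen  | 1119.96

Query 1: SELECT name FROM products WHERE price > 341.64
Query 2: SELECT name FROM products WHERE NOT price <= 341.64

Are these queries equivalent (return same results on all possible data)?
Yes, equivalent

Both queries return: [('Notebook',), ('Shelf',), ('Tablet',)]

Reason: Both filter price > 341.64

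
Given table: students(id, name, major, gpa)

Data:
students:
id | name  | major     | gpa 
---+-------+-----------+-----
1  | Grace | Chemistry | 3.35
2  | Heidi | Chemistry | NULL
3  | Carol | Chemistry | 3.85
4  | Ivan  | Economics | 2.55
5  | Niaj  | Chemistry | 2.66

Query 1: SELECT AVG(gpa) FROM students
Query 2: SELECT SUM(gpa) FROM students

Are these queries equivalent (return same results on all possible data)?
No, not equivalent

Query 1 returns: [(3.1025,)]
Query 2 returns: [(12.41,)]

Reason: AVG vs SUM give different aggregate values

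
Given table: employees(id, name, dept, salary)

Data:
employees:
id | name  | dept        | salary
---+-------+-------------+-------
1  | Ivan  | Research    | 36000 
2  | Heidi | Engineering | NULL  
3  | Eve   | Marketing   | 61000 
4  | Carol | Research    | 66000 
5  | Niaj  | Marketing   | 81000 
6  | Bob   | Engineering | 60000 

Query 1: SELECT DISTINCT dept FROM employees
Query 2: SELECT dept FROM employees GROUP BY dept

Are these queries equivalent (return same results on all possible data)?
Yes, equivalent

Both queries return: [('Engineering',), ('Marketing',), ('Research',)]

Reason: Both get unique depts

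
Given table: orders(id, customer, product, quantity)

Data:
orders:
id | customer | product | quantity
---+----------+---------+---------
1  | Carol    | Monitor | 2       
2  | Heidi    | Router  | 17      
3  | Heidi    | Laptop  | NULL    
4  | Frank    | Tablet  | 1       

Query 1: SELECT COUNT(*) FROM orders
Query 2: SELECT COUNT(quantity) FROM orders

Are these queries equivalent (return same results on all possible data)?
No, not equivalent

Query 1 returns: [(4,)]
Query 2 returns: [(3,)]

Reason: COUNT(*) includes NULLs, COUNT(column) excludes them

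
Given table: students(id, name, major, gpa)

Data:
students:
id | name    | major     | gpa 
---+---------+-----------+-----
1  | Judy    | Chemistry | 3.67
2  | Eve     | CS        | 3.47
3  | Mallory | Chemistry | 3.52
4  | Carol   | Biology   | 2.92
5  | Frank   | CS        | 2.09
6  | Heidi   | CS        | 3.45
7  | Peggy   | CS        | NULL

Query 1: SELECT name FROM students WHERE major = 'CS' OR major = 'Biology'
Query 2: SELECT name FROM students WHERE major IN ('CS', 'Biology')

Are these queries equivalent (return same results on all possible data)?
Yes, equivalent

Both queries return: [('Carol',), ('Eve',), ('Frank',), ('Heidi',), ('Peggy',)]

Reason: OR vs IN are equivalent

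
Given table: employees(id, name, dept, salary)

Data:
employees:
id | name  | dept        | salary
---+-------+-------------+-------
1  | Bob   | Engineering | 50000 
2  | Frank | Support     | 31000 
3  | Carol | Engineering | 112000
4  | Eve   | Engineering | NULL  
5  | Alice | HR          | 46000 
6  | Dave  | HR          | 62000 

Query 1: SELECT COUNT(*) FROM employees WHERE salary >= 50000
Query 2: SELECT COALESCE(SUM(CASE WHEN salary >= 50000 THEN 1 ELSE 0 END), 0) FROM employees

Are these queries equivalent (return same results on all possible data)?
Yes, equivalent

Both queries return: [(3,)]

Reason: COUNT with WHERE vs conditional SUM (COALESCE handles empty-table NULL)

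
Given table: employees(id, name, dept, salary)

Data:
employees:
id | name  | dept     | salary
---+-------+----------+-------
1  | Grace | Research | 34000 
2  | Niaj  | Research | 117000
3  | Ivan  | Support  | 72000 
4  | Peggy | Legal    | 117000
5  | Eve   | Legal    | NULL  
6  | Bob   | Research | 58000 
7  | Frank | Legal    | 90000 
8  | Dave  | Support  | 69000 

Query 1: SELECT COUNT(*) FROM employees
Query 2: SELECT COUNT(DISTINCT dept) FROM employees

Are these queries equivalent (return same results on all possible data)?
No, not equivalent

Query 1 returns: [(8,)]
Query 2 returns: [(3,)]

Reason: COUNT(*) counts rows, COUNT(DISTINCT dept) counts unique depts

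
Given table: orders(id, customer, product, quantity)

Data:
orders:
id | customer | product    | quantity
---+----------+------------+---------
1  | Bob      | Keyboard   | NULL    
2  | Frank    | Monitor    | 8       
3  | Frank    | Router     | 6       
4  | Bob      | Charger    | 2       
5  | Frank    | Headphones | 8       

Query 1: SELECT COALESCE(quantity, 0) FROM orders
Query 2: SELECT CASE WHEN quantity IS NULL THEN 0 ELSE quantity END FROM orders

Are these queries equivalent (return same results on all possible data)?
Yes, equivalent

Both queries return: [(0,), (2,), (6,), (8,), (8,)]

Reason: COALESCE vs CASE for NULL handling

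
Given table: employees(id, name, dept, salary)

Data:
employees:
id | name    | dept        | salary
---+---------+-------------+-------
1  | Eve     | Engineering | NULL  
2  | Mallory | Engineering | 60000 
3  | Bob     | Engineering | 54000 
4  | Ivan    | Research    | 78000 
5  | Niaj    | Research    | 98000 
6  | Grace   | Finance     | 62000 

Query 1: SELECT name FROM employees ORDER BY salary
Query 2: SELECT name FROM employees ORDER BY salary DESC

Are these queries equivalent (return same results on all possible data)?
No, not equivalent

Query 1 returns: [('Eve',), ('Bob',), ('Mallory',), ('Grace',), ('Ivan',), ('Niaj',)]
Query 2 returns: [('Niaj',), ('Ivan',), ('Grace',), ('Mallory',), ('Bob',), ('Eve',)]

Reason: ASC vs DESC gives opposite ordering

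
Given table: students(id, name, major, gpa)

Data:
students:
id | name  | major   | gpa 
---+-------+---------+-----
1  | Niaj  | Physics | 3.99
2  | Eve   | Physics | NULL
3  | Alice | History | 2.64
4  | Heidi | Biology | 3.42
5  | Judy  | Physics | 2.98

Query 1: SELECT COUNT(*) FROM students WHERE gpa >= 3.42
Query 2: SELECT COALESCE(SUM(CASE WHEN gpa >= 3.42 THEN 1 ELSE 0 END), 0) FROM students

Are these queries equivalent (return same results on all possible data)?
Yes, equivalent

Both queries return: [(2,)]

Reason: COUNT with WHERE vs conditional SUM (COALESCE handles empty-table NULL)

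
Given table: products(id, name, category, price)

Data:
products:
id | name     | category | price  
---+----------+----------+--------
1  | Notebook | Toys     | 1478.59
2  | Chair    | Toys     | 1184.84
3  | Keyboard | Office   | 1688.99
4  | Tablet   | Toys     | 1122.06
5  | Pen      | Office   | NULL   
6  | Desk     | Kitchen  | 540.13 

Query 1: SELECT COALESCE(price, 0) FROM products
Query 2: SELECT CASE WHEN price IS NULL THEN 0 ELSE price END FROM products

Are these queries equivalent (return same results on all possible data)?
Yes, equivalent

Both queries return: [(0,), (540.13,), (1122.06,), (1184.84,), (1478.59,), (1688.99,)]

Reason: COALESCE vs CASE for NULL handling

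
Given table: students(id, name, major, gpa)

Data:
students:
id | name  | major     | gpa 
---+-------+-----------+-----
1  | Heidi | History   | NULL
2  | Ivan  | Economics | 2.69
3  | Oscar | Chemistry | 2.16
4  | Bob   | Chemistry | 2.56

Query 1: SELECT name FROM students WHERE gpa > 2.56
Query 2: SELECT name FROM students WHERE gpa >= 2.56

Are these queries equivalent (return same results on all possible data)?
No, not equivalent

Query 1 returns: [('Ivan',)]
Query 2 returns: [('Ivan',), ('Bob',)]

Reason: > vs >= gives different results when gpa = 2.56 exists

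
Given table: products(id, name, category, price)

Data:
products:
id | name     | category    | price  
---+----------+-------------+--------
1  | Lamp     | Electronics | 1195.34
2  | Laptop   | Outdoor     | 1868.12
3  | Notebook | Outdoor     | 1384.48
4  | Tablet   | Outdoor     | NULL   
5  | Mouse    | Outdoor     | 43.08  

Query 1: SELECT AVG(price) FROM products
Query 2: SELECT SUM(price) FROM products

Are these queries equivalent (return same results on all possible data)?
No, not equivalent

Query 1 returns: [(1122.7549999999999,)]
Query 2 returns: [(4491.0199999999995,)]

Reason: AVG vs SUM give different aggregate values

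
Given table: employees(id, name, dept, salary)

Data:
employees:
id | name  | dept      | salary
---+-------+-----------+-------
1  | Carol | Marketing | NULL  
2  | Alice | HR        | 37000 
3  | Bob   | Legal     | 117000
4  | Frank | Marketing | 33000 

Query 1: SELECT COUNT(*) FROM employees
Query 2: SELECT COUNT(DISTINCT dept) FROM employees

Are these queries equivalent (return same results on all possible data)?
No, not equivalent

Query 1 returns: [(4,)]
Query 2 returns: [(3,)]

Reason: COUNT(*) counts rows, COUNT(DISTINCT dept) counts unique depts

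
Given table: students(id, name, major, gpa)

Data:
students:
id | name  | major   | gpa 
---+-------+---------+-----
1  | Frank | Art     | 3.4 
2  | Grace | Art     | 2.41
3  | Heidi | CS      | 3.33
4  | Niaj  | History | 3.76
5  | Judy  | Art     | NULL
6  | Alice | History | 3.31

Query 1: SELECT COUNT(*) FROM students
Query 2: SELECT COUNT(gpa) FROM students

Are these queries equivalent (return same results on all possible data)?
No, not equivalent

Query 1 returns: [(6,)]
Query 2 returns: [(5,)]

Reason: COUNT(*) includes NULLs, COUNT(column) excludes them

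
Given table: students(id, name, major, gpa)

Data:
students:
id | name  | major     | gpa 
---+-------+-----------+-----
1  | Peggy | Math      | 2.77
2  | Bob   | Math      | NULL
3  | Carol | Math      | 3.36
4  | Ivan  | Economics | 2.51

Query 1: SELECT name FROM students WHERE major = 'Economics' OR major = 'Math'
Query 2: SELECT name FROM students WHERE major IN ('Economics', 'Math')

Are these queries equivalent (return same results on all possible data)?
Yes, equivalent

Both queries return: [('Bob',), ('Carol',), ('Ivan',), ('Peggy',)]

Reason: OR vs IN are equivalent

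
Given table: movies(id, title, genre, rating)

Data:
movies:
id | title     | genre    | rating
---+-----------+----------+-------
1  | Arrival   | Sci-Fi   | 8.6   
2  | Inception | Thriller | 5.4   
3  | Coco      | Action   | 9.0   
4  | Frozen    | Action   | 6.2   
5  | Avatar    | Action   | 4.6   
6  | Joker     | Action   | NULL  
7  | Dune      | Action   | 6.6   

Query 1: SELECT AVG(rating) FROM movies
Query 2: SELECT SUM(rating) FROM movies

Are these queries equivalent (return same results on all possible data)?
No, not equivalent

Query 1 returns: [(6.733333333333333,)]
Query 2 returns: [(40.4,)]

Reason: AVG vs SUM give different aggregate values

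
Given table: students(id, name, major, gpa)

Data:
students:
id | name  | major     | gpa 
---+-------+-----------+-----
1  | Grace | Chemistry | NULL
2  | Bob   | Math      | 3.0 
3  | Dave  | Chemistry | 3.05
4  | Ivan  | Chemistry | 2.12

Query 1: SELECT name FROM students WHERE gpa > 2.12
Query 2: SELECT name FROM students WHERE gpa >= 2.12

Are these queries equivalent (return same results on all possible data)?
No, not equivalent

Query 1 returns: [('Bob',), ('Dave',)]
Query 2 returns: [('Bob',), ('Dave',), ('Ivan',)]

Reason: > vs >= gives different results when gpa = 2.12 exists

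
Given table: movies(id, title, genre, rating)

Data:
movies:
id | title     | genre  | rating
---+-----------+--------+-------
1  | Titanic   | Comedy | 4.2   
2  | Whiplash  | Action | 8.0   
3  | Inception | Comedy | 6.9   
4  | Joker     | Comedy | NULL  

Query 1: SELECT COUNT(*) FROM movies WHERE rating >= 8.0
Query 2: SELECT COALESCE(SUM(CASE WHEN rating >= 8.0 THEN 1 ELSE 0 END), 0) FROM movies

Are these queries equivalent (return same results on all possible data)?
Yes, equivalent

Both queries return: [(1,)]

Reason: COUNT with WHERE vs conditional SUM (COALESCE handles empty-table NULL)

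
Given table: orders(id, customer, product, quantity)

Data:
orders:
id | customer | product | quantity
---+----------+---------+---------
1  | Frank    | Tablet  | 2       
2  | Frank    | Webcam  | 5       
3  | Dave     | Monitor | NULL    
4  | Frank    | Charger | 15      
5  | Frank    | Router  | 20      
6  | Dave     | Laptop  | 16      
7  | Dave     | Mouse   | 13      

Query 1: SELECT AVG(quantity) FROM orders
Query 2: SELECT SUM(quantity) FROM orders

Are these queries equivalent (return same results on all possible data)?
No, not equivalent

Query 1 returns: [(11.833333333333334,)]
Query 2 returns: [(71,)]

Reason: AVG vs SUM give different aggregate values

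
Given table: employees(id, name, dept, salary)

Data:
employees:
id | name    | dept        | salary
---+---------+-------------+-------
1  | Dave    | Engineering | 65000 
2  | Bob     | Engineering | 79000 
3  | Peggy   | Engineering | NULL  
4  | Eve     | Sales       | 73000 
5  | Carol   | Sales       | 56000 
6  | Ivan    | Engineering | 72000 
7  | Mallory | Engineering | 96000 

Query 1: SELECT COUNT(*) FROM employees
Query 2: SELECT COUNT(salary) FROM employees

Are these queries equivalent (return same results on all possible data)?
No, not equivalent

Query 1 returns: [(7,)]
Query 2 returns: [(6,)]

Reason: COUNT(*) includes NULLs, COUNT(column) excludes them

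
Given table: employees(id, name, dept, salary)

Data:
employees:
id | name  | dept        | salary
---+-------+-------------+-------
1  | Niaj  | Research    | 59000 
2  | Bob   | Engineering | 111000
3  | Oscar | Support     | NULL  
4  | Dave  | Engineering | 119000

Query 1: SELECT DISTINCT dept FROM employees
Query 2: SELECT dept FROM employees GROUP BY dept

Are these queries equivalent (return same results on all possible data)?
Yes, equivalent

Both queries return: [('Engineering',), ('Research',), ('Support',)]

Reason: Both get unique depts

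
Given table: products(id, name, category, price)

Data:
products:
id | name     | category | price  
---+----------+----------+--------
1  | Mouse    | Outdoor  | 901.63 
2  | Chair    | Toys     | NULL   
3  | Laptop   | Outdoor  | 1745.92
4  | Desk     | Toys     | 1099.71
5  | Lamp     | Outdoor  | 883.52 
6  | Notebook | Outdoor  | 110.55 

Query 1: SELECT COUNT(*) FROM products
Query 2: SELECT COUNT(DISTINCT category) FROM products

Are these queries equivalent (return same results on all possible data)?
No, not equivalent

Query 1 returns: [(6,)]
Query 2 returns: [(2,)]

Reason: COUNT(*) counts rows, COUNT(DISTINCT category) counts unique categorys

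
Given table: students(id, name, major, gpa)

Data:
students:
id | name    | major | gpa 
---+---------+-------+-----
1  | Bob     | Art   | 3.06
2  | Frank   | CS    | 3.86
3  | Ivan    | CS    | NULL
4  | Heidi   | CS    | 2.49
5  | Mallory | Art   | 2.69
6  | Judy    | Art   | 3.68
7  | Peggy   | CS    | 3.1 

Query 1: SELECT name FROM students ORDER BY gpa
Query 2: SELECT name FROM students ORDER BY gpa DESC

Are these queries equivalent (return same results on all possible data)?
No, not equivalent

Query 1 returns: [('Ivan',), ('Heidi',), ('Mallory',), ('Bob',), ('Peggy',), ('Judy',), ('Frank',)]
Query 2 returns: [('Frank',), ('Judy',), ('Peggy',), ('Bob',), ('Mallory',), ('Heidi',), ('Ivan',)]

Reason: ASC vs DESC gives opposite ordering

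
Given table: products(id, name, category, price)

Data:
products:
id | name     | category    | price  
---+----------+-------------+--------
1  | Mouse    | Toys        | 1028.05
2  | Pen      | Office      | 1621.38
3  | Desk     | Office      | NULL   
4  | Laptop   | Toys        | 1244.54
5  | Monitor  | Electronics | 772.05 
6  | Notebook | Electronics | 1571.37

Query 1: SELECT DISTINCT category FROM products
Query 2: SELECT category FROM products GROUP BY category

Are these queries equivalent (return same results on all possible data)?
Yes, equivalent

Both queries return: [('Electronics',), ('Office',), ('Toys',)]

Reason: Both get unique categorys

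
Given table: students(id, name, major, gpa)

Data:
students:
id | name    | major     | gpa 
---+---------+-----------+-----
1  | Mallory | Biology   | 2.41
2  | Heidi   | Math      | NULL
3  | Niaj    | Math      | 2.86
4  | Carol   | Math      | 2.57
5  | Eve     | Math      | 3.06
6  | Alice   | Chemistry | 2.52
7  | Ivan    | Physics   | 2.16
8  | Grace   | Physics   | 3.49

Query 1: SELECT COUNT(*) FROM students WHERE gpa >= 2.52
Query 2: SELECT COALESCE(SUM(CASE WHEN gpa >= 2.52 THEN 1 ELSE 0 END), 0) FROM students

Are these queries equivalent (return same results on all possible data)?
Yes, equivalent

Both queries return: [(5,)]

Reason: COUNT with WHERE vs conditional SUM (COALESCE handles empty-table NULL)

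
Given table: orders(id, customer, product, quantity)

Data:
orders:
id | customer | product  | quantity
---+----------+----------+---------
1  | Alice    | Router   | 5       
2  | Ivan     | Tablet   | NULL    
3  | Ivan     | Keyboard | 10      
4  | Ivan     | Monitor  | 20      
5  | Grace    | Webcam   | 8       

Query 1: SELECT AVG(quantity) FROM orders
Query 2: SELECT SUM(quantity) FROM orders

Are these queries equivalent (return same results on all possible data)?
No, not equivalent

Query 1 returns: [(10.75,)]
Query 2 returns: [(43,)]

Reason: AVG vs SUM give different aggregate values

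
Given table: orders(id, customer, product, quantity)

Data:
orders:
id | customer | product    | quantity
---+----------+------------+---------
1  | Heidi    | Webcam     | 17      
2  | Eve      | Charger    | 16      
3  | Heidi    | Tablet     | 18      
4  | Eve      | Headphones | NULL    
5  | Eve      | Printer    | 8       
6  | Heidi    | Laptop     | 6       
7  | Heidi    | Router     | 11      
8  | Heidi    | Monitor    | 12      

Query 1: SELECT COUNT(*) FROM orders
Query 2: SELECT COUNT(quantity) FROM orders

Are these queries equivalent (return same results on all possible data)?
No, not equivalent

Query 1 returns: [(8,)]
Query 2 returns: [(7,)]

Reason: COUNT(*) includes NULLs, COUNT(column) excludes them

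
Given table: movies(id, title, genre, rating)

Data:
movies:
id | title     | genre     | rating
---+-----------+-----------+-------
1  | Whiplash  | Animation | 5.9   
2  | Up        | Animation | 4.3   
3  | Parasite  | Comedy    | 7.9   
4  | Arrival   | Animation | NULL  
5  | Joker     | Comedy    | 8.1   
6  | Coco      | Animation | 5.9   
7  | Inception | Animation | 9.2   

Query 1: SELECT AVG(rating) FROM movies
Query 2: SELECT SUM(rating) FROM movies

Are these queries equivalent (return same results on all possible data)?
No, not equivalent

Query 1 returns: [(6.883333333333333,)]
Query 2 returns: [(41.3,)]

Reason: AVG vs SUM give different aggregate values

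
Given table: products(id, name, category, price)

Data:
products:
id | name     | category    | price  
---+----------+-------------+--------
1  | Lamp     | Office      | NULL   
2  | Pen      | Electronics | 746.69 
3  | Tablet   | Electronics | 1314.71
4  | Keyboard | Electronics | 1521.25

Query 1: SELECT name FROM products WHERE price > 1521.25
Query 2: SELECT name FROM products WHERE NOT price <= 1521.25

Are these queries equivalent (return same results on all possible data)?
Yes, equivalent

Both queries return: []

Reason: Both filter price > 1521.25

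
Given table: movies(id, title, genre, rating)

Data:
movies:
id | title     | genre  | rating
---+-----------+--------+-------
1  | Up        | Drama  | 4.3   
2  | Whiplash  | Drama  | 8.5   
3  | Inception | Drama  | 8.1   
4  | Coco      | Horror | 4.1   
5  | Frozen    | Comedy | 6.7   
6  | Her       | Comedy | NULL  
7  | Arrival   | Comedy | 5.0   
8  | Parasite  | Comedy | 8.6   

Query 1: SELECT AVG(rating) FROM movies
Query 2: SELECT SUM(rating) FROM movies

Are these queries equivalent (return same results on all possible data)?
No, not equivalent

Query 1 returns: [(6.471428571428571,)]
Query 2 returns: [(45.3,)]

Reason: AVG vs SUM give different aggregate values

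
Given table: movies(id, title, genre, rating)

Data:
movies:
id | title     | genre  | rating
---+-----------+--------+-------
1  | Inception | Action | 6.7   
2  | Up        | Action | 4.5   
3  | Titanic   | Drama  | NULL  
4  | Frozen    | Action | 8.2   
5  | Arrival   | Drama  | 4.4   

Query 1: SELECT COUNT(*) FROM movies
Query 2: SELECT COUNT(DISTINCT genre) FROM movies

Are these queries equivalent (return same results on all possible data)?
No, not equivalent

Query 1 returns: [(5,)]
Query 2 returns: [(2,)]

Reason: COUNT(*) counts rows, COUNT(DISTINCT genre) counts unique genres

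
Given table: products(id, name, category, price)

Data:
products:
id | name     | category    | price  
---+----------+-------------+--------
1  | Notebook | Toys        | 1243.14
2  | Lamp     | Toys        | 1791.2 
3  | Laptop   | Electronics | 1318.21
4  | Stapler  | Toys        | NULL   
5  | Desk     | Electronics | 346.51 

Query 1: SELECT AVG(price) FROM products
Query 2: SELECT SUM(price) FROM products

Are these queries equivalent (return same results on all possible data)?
No, not equivalent

Query 1 returns: [(1174.765,)]
Query 2 returns: [(4699.06,)]

Reason: AVG vs SUM give different aggregate values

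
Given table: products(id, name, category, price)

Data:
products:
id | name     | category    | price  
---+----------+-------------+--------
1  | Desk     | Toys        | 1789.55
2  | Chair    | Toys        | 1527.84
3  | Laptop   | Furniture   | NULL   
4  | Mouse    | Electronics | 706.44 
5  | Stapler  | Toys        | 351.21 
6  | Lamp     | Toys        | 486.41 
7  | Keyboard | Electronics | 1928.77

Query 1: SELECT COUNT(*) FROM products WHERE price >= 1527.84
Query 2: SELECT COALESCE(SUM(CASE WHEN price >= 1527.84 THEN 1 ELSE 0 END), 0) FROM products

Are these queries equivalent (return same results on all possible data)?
Yes, equivalent

Both queries return: [(3,)]

Reason: COUNT with WHERE vs conditional SUM (COALESCE handles empty-table NULL)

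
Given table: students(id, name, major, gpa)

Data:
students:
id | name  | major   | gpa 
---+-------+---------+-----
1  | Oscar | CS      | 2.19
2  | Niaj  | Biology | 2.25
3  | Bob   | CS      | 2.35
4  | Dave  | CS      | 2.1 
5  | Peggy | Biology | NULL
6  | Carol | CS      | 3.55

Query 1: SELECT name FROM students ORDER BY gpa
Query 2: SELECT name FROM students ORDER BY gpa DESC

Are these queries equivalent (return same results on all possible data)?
No, not equivalent

Query 1 returns: [('Peggy',), ('Dave',), ('Oscar',), ('Niaj',), ('Bob',), ('Carol',)]
Query 2 returns: [('Carol',), ('Bob',), ('Niaj',), ('Oscar',), ('Dave',), ('Peggy',)]

Reason: ASC vs DESC gives opposite ordering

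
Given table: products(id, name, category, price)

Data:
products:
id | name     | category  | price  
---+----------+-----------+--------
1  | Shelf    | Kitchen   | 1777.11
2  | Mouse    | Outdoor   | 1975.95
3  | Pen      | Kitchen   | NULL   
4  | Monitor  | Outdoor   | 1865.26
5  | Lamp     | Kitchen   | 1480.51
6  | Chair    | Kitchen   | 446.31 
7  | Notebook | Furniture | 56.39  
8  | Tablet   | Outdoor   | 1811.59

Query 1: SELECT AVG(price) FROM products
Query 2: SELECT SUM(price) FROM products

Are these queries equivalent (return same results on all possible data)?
No, not equivalent

Query 1 returns: [(1344.7314285714285,)]
Query 2 returns: [(9413.119999999999,)]

Reason: AVG vs SUM give different aggregate values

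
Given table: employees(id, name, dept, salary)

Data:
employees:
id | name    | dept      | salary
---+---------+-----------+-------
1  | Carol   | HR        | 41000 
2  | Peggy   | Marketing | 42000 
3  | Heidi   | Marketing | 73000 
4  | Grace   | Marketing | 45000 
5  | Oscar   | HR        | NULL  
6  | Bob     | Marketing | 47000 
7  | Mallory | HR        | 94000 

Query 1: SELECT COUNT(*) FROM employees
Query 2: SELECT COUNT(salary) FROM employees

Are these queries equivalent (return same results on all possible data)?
No, not equivalent

Query 1 returns: [(7,)]
Query 2 returns: [(6,)]

Reason: COUNT(*) includes NULLs, COUNT(column) excludes them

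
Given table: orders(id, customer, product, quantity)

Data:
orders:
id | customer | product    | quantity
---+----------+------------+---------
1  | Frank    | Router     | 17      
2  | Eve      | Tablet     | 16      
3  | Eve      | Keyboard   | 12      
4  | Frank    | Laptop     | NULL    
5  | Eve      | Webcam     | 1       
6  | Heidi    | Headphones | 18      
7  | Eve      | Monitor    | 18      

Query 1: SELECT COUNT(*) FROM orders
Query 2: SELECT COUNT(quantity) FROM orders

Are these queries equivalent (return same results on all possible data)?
No, not equivalent

Query 1 returns: [(7,)]
Query 2 returns: [(6,)]

Reason: COUNT(*) includes NULLs, COUNT(column) excludes them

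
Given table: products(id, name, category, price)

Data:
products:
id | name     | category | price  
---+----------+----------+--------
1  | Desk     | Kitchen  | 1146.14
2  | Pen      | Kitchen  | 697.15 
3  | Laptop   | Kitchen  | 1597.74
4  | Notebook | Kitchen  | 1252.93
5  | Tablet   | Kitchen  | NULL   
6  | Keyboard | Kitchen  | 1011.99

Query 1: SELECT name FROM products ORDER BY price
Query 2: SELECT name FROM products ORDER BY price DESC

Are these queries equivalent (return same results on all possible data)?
No, not equivalent

Query 1 returns: [('Tablet',), ('Pen',), ('Keyboard',), ('Desk',), ('Notebook',), ('Laptop',)]
Query 2 returns: [('Laptop',), ('Notebook',), ('Desk',), ('Keyboard',), ('Pen',), ('Tablet',)]

Reason: ASC vs DESC gives opposite ordering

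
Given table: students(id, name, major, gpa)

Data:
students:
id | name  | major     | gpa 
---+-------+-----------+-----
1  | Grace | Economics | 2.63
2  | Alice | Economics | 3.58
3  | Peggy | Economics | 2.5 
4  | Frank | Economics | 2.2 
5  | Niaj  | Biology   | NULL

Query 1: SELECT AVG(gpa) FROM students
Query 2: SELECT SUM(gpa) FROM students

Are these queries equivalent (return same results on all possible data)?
No, not equivalent

Query 1 returns: [(2.7275,)]
Query 2 returns: [(10.91,)]

Reason: AVG vs SUM give different aggregate values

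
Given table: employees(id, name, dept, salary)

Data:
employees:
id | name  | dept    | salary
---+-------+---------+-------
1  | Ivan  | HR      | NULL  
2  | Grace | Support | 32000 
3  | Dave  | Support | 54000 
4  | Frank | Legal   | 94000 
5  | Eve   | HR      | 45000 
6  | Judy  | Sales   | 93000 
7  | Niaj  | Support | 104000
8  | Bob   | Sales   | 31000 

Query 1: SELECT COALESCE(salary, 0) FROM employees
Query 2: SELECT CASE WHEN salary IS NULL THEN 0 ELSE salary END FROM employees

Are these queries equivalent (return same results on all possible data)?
Yes, equivalent

Both queries return: [(0,), (31000,), (32000,), (45000,), (54000,), (93000,), (94000,), (104000,)]

Reason: COALESCE vs CASE for NULL handling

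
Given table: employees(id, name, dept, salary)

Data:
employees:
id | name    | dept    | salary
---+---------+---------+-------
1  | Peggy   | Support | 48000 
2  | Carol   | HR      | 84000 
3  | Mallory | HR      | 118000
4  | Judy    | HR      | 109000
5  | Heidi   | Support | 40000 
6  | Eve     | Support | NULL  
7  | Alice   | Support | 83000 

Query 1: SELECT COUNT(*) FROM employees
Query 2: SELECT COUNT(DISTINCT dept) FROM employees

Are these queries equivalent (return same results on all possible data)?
No, not equivalent

Query 1 returns: [(7,)]
Query 2 returns: [(2,)]

Reason: COUNT(*) counts rows, COUNT(DISTINCT dept) counts unique depts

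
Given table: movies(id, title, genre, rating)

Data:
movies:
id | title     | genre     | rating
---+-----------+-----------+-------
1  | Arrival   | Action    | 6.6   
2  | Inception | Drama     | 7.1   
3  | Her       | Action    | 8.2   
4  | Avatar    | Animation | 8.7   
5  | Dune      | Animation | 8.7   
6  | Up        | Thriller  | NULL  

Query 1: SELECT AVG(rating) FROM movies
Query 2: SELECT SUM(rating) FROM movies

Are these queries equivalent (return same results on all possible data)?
No, not equivalent

Query 1 returns: [(7.859999999999999,)]
Query 2 returns: [(39.3,)]

Reason: AVG vs SUM give different aggregate values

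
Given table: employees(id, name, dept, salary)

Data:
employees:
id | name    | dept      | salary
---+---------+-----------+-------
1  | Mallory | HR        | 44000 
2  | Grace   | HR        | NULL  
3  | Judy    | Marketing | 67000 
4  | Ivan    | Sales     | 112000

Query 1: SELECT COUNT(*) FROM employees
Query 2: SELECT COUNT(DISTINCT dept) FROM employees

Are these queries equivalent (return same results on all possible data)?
No, not equivalent

Query 1 returns: [(4,)]
Query 2 returns: [(3,)]

Reason: COUNT(*) counts rows, COUNT(DISTINCT dept) counts unique depts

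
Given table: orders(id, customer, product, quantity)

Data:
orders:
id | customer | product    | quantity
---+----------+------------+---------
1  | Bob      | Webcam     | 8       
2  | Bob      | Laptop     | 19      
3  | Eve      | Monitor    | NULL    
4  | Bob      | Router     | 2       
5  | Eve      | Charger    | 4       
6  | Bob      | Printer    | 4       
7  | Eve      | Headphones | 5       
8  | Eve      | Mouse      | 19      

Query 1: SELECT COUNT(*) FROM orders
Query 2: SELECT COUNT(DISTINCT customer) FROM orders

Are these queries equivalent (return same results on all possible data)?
No, not equivalent

Query 1 returns: [(8,)]
Query 2 returns: [(2,)]

Reason: COUNT(*) counts rows, COUNT(DISTINCT customer) counts unique customers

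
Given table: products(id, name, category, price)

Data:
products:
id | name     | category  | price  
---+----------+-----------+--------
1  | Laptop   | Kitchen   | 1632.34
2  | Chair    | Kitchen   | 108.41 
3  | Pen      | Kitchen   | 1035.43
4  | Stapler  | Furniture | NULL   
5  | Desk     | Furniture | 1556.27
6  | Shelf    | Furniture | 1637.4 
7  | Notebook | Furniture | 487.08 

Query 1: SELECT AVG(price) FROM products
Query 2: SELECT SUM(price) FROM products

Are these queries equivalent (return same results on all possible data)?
No, not equivalent

Query 1 returns: [(1076.155,)]
Query 2 returns: [(6456.93,)]

Reason: AVG vs SUM give different aggregate values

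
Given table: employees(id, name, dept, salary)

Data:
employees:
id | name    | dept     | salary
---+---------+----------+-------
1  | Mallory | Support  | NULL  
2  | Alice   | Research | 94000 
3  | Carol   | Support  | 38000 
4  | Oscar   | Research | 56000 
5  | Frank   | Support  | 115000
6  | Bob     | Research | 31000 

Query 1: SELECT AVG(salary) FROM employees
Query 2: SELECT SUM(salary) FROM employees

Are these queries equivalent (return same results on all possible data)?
No, not equivalent

Query 1 returns: [(66800.0,)]
Query 2 returns: [(334000,)]

Reason: AVG vs SUM give different aggregate values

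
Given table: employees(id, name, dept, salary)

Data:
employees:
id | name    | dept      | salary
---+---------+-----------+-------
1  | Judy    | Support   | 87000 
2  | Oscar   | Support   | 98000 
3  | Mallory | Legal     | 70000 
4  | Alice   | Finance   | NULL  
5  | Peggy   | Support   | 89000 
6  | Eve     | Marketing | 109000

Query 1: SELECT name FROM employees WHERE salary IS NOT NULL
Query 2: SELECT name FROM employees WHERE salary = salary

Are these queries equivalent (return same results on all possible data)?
Yes, equivalent

Both queries return: [('Eve',), ('Judy',), ('Mallory',), ('Oscar',), ('Peggy',)]

Reason: IS NOT NULL vs self-equality (both exclude NULLs)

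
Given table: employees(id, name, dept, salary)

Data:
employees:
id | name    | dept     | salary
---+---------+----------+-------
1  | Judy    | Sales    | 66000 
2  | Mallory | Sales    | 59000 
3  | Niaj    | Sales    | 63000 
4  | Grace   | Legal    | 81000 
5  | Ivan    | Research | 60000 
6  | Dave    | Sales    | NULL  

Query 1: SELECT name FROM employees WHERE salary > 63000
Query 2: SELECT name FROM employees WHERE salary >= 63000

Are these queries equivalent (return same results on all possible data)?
No, not equivalent

Query 1 returns: [('Judy',), ('Grace',)]
Query 2 returns: [('Judy',), ('Niaj',), ('Grace',)]

Reason: > vs >= gives different results when salary = 63000 exists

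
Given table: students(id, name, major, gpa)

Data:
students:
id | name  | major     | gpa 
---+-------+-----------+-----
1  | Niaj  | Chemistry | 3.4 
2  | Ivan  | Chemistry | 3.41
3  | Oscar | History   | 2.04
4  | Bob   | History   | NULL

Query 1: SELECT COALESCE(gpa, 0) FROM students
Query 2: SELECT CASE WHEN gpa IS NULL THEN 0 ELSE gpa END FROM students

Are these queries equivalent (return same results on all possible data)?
Yes, equivalent

Both queries return: [(0,), (2.04,), (3.4,), (3.41,)]

Reason: COALESCE vs CASE for NULL handling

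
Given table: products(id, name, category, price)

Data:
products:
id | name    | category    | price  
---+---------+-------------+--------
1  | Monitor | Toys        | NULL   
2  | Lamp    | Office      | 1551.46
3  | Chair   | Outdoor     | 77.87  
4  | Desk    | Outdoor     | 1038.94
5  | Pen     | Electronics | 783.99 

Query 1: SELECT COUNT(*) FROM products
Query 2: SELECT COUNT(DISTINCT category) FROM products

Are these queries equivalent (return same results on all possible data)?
No, not equivalent

Query 1 returns: [(5,)]
Query 2 returns: [(4,)]

Reason: COUNT(*) counts rows, COUNT(DISTINCT category) counts unique categorys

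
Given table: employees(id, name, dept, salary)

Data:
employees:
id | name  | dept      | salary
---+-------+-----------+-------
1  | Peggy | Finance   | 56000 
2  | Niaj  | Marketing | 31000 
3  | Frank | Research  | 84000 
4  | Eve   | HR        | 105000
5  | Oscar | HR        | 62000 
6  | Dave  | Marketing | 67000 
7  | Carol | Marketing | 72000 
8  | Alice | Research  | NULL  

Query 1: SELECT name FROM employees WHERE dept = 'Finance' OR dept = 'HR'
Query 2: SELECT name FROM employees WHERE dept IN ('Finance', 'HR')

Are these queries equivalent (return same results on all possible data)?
Yes, equivalent

Both queries return: [('Eve',), ('Oscar',), ('Peggy',)]

Reason: OR vs IN are equivalent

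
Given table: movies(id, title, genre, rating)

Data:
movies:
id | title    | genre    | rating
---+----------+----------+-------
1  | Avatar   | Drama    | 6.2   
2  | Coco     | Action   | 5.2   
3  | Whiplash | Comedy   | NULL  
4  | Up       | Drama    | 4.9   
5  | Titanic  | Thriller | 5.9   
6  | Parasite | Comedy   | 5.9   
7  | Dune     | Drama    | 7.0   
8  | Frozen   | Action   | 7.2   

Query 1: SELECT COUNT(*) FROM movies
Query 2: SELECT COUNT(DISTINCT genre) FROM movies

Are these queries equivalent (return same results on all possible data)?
No, not equivalent

Query 1 returns: [(8,)]
Query 2 returns: [(4,)]

Reason: COUNT(*) counts rows, COUNT(DISTINCT genre) counts unique genres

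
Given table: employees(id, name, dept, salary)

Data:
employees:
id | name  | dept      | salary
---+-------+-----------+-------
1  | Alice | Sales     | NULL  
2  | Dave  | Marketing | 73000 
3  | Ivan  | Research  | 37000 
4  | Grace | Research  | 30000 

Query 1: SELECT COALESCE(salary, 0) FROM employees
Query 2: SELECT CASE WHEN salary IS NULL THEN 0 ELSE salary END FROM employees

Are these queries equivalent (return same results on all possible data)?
Yes, equivalent

Both queries return: [(0,), (30000,), (37000,), (73000,)]

Reason: COALESCE vs CASE for NULL handling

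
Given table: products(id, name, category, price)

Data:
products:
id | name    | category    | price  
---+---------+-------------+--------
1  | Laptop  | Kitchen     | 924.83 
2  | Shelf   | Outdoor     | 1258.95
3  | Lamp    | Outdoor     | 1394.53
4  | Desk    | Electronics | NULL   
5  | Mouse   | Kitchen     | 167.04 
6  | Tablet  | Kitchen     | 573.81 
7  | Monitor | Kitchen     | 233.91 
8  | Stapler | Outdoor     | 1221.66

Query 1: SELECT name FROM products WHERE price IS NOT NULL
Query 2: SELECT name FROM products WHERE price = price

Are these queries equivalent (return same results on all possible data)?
Yes, equivalent

Both queries return: [('Lamp',), ('Laptop',), ('Monitor',), ('Mouse',), ('Shelf',), ('Stapler',), ('Tablet',)]

Reason: IS NOT NULL vs self-equality (both exclude NULLs)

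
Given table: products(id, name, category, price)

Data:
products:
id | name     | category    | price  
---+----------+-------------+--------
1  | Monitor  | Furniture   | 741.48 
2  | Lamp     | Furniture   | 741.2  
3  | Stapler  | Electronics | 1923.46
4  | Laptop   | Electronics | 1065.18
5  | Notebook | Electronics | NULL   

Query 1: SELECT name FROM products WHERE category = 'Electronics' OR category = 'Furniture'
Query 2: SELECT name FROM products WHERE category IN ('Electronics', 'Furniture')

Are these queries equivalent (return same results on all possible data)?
Yes, equivalent

Both queries return: [('Lamp',), ('Laptop',), ('Monitor',), ('Notebook',), ('Stapler',)]

Reason: OR vs IN are equivalent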